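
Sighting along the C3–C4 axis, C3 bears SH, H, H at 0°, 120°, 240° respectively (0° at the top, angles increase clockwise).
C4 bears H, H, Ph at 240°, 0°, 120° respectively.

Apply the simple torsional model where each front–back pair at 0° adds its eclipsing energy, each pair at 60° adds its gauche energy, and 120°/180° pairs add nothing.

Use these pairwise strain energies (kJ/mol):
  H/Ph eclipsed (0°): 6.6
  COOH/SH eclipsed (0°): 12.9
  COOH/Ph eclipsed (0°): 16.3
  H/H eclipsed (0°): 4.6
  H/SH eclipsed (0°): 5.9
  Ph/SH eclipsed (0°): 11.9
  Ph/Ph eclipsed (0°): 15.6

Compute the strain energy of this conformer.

17.1 kJ/mol

This conformer (eclipsed): SH(0°)/H(0°) eclipsed 5.9; H(120°)/Ph(120°) eclipsed 6.6; H(240°)/H(240°) eclipsed 4.6 → 17.1 kJ/mol.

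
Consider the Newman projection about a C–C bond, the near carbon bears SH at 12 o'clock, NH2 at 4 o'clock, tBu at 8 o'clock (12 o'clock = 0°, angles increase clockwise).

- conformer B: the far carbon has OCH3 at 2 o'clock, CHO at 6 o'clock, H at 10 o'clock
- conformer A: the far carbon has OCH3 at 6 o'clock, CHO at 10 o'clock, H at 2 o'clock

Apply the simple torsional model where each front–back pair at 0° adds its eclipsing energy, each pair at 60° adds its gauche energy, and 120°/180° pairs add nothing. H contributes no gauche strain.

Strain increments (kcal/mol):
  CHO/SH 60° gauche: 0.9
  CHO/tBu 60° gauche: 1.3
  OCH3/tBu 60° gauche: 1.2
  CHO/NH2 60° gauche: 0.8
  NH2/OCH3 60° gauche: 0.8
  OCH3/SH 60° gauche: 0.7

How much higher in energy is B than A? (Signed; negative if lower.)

B (staggered): SH–OCH3 gauche, NH2–OCH3 gauche, NH2–CHO gauche, tBu–CHO gauche; 0.7 + 0.8 + 0.8 + 1.3 = 3.6 kcal/mol.
A (staggered): SH–CHO gauche, NH2–OCH3 gauche, tBu–OCH3 gauche, tBu–CHO gauche; 0.9 + 0.8 + 1.2 + 1.3 = 4.2 kcal/mol.
E(B) − E(A) = 3.6 − 4.2 = -0.6 kcal/mol.

-0.6 kcal/mol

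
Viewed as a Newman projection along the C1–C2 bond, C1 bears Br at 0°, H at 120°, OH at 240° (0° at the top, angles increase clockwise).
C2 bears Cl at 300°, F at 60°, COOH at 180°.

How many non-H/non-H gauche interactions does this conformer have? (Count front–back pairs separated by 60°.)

4

Non-H gauche pairs: Br(0°)/Cl(300°); Br(0°)/F(60°); OH(240°)/Cl(300°); OH(240°)/COOH(180°) — 4 interactions.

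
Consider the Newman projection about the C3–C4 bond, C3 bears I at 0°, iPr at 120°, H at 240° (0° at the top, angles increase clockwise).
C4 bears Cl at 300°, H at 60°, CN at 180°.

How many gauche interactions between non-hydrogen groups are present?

2

Non-H gauche pairs: I(0°)/Cl(300°); iPr(120°)/CN(180°) — 2 interactions.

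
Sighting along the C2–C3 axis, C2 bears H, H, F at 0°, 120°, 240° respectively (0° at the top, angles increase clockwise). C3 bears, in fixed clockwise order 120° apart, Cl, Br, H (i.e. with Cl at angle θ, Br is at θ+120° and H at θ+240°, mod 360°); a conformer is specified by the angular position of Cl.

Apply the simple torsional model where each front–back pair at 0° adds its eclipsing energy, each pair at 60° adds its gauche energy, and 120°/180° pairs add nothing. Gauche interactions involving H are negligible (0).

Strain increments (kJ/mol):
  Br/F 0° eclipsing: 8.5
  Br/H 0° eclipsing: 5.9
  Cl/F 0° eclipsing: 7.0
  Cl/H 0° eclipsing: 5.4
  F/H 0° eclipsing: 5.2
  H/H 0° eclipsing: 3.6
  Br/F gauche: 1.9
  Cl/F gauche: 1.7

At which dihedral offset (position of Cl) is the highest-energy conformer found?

120°

Cl at 0° (eclipsed): H(0°)/Cl(0°) eclipsed 5.4; H(120°)/Br(120°) eclipsed 5.9; F(240°)/H(240°) eclipsed 5.2 → 16.5 kJ/mol.
Cl at 60° (staggered): F(240°)/Br(180°) gauche 1.9 → 1.9 kJ/mol.
Cl at 120° (eclipsed): H(0°)/H(0°) eclipsed 3.6; H(120°)/Cl(120°) eclipsed 5.4; F(240°)/Br(240°) eclipsed 8.5 → 17.5 kJ/mol.
Cl at 180° (staggered): F(240°)/Cl(180°) gauche 1.7; F(240°)/Br(300°) gauche 1.9 → 3.6 kJ/mol.
Cl at 240° (eclipsed): H(0°)/Br(0°) eclipsed 5.9; H(120°)/H(120°) eclipsed 3.6; F(240°)/Cl(240°) eclipsed 7.0 → 16.5 kJ/mol.
Cl at 300° (staggered): F(240°)/Cl(300°) gauche 1.7 → 1.7 kJ/mol.
The maximum (17.5 kJ/mol) occurs with Cl at 120°.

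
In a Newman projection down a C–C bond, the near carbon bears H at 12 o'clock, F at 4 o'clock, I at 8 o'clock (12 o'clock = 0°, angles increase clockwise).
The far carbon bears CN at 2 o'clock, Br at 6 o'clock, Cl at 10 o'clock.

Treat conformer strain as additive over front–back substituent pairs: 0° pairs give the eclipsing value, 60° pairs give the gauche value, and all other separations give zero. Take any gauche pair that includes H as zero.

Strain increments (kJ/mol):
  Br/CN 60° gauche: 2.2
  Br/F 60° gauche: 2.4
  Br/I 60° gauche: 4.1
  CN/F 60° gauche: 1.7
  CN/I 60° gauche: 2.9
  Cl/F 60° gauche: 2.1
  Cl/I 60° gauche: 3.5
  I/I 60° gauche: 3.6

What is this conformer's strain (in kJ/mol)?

This conformer (staggered): F(120°)/CN(60°) gauche 1.7; F(120°)/Br(180°) gauche 2.4; I(240°)/Br(180°) gauche 4.1; I(240°)/Cl(300°) gauche 3.5 → 11.7 kJ/mol.

11.7 kJ/mol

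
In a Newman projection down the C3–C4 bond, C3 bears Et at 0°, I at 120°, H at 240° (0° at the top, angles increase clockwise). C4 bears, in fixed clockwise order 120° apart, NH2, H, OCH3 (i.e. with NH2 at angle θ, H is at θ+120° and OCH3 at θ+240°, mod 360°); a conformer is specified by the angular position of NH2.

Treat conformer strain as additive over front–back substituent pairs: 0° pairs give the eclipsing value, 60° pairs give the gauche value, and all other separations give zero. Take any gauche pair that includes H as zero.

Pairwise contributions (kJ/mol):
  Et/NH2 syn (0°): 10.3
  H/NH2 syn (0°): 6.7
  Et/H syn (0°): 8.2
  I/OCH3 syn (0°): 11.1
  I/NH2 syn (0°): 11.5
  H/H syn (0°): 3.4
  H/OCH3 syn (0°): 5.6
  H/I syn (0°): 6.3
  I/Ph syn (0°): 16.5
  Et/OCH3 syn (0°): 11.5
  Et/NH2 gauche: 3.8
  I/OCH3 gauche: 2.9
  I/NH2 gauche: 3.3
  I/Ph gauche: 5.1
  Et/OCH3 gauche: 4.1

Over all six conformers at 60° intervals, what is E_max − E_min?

19.7 kJ/mol

NH2 at 0° (eclipsed): Et(0°)/NH2(0°) eclipsed 10.3; I(120°)/H(120°) eclipsed 6.3; H(240°)/OCH3(240°) eclipsed 5.6 → 22.2 kJ/mol.
NH2 at 60° (staggered): Et(0°)/NH2(60°) gauche 3.8; Et(0°)/OCH3(300°) gauche 4.1; I(120°)/NH2(60°) gauche 3.3 → 11.2 kJ/mol.
NH2 at 120° (eclipsed): Et(0°)/OCH3(0°) eclipsed 11.5; I(120°)/NH2(120°) eclipsed 11.5; H(240°)/H(240°) eclipsed 3.4 → 26.4 kJ/mol.
NH2 at 180° (staggered): Et(0°)/OCH3(60°) gauche 4.1; I(120°)/NH2(180°) gauche 3.3; I(120°)/OCH3(60°) gauche 2.9 → 10.3 kJ/mol.
NH2 at 240° (eclipsed): Et(0°)/H(0°) eclipsed 8.2; I(120°)/OCH3(120°) eclipsed 11.1; H(240°)/NH2(240°) eclipsed 6.7 → 26.0 kJ/mol.
NH2 at 300° (staggered): Et(0°)/NH2(300°) gauche 3.8; I(120°)/OCH3(180°) gauche 2.9 → 6.7 kJ/mol.
Max at 120° (26.4 kJ/mol), min at 300° (6.7 kJ/mol); barrier = 19.7 kJ/mol.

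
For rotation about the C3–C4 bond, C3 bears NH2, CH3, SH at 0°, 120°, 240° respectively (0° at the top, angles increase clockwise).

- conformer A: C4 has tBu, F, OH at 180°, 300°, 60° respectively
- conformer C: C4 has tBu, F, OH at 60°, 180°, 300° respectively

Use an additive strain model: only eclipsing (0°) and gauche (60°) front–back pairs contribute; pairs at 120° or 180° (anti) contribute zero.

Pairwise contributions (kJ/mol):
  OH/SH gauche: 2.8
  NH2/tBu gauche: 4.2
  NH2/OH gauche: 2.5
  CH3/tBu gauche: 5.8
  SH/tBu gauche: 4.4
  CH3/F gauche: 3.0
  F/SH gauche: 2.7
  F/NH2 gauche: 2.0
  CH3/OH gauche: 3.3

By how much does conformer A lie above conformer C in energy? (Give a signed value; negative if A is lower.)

A (staggered): NH2(0°)/F(300°) gauche 2.0; NH2(0°)/OH(60°) gauche 2.5; CH3(120°)/tBu(180°) gauche 5.8; CH3(120°)/OH(60°) gauche 3.3; SH(240°)/tBu(180°) gauche 4.4; SH(240°)/F(300°) gauche 2.7 → 20.7 kJ/mol.
C (staggered): NH2(0°)/tBu(60°) gauche 4.2; NH2(0°)/OH(300°) gauche 2.5; CH3(120°)/tBu(60°) gauche 5.8; CH3(120°)/F(180°) gauche 3.0; SH(240°)/F(180°) gauche 2.7; SH(240°)/OH(300°) gauche 2.8 → 21.0 kJ/mol.
E(A) − E(C) = 20.7 − 21.0 = -0.3 kJ/mol.

-0.3 kJ/mol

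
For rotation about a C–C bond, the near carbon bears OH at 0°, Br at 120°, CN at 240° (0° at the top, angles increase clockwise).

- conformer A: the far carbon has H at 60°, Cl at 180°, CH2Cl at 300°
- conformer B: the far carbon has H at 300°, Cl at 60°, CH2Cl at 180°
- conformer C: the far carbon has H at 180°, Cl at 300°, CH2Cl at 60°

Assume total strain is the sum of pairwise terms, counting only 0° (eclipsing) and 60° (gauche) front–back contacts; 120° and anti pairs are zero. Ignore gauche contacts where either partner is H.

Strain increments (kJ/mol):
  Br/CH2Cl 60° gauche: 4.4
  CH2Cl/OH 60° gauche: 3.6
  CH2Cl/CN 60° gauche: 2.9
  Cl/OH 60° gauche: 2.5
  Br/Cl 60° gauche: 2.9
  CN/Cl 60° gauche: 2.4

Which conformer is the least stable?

C

A is staggered. OH at 0° is gauche with CH2Cl at 300° (3.6); Br at 120° is gauche with Cl at 180° (2.9); CN at 240° is gauche with Cl at 180° (2.4); CN at 240° is gauche with CH2Cl at 300° (2.9). Total 11.8 kJ/mol.
B is staggered. OH at 0° is gauche with Cl at 60° (2.5); Br at 120° is gauche with Cl at 60° (2.9); Br at 120° is gauche with CH2Cl at 180° (4.4); CN at 240° is gauche with CH2Cl at 180° (2.9). Total 12.7 kJ/mol.
C is staggered. OH at 0° is gauche with Cl at 300° (2.5); OH at 0° is gauche with CH2Cl at 60° (3.6); Br at 120° is gauche with CH2Cl at 60° (4.4); CN at 240° is gauche with Cl at 300° (2.4). Total 12.9 kJ/mol.
C has the highest total (12.9 kJ/mol).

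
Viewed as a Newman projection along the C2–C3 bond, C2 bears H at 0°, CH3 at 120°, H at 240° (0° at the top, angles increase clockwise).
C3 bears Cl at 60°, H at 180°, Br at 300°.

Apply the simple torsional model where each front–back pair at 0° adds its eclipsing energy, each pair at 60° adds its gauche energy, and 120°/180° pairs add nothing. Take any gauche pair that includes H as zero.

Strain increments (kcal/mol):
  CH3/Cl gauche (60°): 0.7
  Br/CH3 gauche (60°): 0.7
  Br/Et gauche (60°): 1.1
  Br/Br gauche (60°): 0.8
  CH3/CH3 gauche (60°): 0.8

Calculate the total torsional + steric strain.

This conformer (staggered): CH3(120°)/Cl(60°) gauche 0.7 → 0.7 kcal/mol.

0.7 kcal/mol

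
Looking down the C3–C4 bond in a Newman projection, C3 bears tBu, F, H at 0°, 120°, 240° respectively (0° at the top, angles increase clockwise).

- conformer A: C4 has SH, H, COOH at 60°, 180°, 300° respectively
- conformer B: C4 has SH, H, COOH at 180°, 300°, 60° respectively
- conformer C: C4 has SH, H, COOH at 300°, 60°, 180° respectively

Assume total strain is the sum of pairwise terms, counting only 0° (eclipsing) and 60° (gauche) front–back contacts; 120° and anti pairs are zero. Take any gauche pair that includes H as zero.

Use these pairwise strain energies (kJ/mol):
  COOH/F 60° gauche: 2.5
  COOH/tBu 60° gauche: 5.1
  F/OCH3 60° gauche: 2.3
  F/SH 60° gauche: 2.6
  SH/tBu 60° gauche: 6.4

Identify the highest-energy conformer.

A

A (staggered): tBu–SH gauche, tBu–COOH gauche, F–SH gauche; 6.4 + 5.1 + 2.6 = 14.1 kJ/mol.
B (staggered): tBu–COOH gauche, F–SH gauche, F–COOH gauche; 5.1 + 2.6 + 2.5 = 10.2 kJ/mol.
C (staggered): tBu–SH gauche, F–COOH gauche; 6.4 + 2.5 = 8.9 kJ/mol.
A has the highest total (14.1 kJ/mol).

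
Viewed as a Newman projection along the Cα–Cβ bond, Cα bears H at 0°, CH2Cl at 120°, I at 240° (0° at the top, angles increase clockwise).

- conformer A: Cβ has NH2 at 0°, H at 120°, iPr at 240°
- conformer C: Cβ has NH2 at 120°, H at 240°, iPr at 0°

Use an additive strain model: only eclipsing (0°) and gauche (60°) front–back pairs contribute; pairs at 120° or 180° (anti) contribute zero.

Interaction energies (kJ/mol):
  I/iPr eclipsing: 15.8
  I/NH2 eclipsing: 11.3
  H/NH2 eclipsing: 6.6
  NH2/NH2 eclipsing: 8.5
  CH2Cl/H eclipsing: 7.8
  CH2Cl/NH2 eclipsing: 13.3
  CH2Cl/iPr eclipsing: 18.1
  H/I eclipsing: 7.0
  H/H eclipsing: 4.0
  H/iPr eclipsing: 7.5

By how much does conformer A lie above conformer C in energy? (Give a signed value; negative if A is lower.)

+2.4 kJ/mol

A (eclipsed): H(0°)/NH2(0°) eclipsed 6.6; CH2Cl(120°)/H(120°) eclipsed 7.8; I(240°)/iPr(240°) eclipsed 15.8 → 30.2 kJ/mol.
C (eclipsed): H(0°)/iPr(0°) eclipsed 7.5; CH2Cl(120°)/NH2(120°) eclipsed 13.3; I(240°)/H(240°) eclipsed 7.0 → 27.8 kJ/mol.
E(A) − E(C) = 30.2 − 27.8 = +2.4 kJ/mol.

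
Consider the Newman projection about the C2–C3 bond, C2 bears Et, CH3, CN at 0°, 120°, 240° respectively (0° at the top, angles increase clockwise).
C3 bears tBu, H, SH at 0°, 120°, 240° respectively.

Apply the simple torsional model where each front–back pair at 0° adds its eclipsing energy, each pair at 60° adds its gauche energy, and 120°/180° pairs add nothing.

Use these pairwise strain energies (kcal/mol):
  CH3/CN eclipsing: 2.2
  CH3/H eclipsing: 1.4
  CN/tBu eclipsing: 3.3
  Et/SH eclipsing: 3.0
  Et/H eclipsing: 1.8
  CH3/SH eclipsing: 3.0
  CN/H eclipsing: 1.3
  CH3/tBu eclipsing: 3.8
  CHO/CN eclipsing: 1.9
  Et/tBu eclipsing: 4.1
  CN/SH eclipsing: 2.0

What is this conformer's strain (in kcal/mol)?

7.5 kcal/mol

This conformer (eclipsed): Et–tBu eclipsed, CH3–H eclipsed, CN–SH eclipsed; 4.1 + 1.4 + 2.0 = 7.5 kcal/mol.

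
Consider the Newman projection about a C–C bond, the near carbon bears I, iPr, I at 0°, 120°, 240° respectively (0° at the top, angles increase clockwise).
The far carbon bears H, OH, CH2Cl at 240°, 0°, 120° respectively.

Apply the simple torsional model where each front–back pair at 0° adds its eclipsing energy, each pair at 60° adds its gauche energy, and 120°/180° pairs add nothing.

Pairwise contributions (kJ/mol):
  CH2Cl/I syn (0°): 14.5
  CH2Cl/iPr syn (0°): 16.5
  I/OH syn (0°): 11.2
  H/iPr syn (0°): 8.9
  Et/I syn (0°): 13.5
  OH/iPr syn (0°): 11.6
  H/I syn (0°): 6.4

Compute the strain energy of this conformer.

34.1 kJ/mol

This conformer (eclipsed): I(0°)/OH(0°) eclipsed 11.2; iPr(120°)/CH2Cl(120°) eclipsed 16.5; I(240°)/H(240°) eclipsed 6.4 → 34.1 kJ/mol.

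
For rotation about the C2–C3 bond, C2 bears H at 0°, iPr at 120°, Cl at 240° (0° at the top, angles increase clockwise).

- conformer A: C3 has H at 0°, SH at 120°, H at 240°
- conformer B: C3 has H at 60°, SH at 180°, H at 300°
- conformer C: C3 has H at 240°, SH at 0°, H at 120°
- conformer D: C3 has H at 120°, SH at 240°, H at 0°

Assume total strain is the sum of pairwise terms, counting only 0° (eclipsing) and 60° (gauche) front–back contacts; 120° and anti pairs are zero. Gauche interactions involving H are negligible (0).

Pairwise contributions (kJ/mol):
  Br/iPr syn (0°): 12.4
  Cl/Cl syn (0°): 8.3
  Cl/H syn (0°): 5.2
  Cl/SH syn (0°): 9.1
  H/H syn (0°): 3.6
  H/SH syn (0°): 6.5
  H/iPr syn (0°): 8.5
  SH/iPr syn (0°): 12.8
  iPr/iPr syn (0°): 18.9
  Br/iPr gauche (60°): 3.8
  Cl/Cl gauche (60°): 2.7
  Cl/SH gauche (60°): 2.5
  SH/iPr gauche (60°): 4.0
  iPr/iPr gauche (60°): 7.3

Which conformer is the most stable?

A (eclipsed): H–H eclipsed, iPr–SH eclipsed, Cl–H eclipsed; 3.6 + 12.8 + 5.2 = 21.6 kJ/mol.
B (staggered): iPr–SH gauche, Cl–SH gauche; 4.0 + 2.5 = 6.5 kJ/mol.
C (eclipsed): H–SH eclipsed, iPr–H eclipsed, Cl–H eclipsed; 6.5 + 8.5 + 5.2 = 20.2 kJ/mol.
D (eclipsed): H–H eclipsed, iPr–H eclipsed, Cl–SH eclipsed; 3.6 + 8.5 + 9.1 = 21.2 kJ/mol.
B has the lowest total (6.5 kJ/mol).

B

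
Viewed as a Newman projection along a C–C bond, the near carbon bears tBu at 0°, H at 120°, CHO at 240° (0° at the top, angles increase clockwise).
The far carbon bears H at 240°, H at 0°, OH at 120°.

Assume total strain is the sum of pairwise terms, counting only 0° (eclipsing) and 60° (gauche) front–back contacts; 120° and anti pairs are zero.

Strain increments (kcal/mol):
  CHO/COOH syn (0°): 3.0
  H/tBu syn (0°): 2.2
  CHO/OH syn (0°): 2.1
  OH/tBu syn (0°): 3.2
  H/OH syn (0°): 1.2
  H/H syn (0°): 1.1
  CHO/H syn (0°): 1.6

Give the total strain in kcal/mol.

5.0 kcal/mol

This conformer is eclipsed. tBu at 0° is eclipsed with H at 0° (2.2); H at 120° is eclipsed with OH at 120° (1.2); CHO at 240° is eclipsed with H at 240° (1.6). Total 5.0 kcal/mol.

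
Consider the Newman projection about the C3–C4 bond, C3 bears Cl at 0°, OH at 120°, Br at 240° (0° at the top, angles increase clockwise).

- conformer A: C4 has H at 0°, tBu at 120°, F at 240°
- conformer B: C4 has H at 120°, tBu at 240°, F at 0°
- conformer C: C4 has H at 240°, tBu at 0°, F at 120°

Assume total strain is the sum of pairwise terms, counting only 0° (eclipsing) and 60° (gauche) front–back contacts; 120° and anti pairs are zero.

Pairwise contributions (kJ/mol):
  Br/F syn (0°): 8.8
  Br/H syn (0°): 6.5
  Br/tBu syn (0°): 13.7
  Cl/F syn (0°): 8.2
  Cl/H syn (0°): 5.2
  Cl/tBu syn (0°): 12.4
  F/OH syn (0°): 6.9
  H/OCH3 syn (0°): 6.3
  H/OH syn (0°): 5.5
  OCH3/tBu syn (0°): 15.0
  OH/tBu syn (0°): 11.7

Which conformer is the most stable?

A

A (eclipsed): Cl(0°)/H(0°) eclipsed 5.2; OH(120°)/tBu(120°) eclipsed 11.7; Br(240°)/F(240°) eclipsed 8.8 → 25.7 kJ/mol.
B (eclipsed): Cl(0°)/F(0°) eclipsed 8.2; OH(120°)/H(120°) eclipsed 5.5; Br(240°)/tBu(240°) eclipsed 13.7 → 27.4 kJ/mol.
C (eclipsed): Cl(0°)/tBu(0°) eclipsed 12.4; OH(120°)/F(120°) eclipsed 6.9; Br(240°)/H(240°) eclipsed 6.5 → 25.8 kJ/mol.
A has the lowest total (25.7 kJ/mol).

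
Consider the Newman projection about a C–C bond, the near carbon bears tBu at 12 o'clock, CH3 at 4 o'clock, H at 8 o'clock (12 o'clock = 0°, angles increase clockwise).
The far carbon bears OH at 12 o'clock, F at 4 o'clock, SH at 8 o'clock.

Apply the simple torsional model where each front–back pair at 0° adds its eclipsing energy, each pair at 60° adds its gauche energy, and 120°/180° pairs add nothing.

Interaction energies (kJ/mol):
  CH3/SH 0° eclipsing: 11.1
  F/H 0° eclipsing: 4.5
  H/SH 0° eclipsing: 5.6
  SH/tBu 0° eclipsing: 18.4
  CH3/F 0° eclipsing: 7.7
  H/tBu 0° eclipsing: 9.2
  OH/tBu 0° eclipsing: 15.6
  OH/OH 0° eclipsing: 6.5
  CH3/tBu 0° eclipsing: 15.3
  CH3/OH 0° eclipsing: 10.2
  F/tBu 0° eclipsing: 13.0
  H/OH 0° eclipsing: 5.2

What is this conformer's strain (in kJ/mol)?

28.9 kJ/mol

This conformer (eclipsed): tBu(0°)/OH(0°) eclipsed 15.6; CH3(120°)/F(120°) eclipsed 7.7; H(240°)/SH(240°) eclipsed 5.6 → 28.9 kJ/mol.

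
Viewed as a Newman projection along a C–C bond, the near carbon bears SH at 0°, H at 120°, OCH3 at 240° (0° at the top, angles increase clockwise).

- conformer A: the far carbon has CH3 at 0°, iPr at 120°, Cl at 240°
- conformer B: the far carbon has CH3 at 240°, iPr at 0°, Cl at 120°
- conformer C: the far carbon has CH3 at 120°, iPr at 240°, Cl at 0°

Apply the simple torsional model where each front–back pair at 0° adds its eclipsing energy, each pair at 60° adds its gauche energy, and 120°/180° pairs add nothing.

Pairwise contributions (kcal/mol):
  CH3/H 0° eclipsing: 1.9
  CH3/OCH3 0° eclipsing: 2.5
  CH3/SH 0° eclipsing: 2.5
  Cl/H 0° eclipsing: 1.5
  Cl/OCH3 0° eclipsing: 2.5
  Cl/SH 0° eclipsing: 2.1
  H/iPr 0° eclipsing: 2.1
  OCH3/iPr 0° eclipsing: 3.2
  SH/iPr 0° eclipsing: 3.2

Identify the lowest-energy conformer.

A (eclipsed): SH(0°)/CH3(0°) eclipsed 2.5; H(120°)/iPr(120°) eclipsed 2.1; OCH3(240°)/Cl(240°) eclipsed 2.5 → 7.1 kcal/mol.
B (eclipsed): SH(0°)/iPr(0°) eclipsed 3.2; H(120°)/Cl(120°) eclipsed 1.5; OCH3(240°)/CH3(240°) eclipsed 2.5 → 7.2 kcal/mol.
C (eclipsed): SH(0°)/Cl(0°) eclipsed 2.1; H(120°)/CH3(120°) eclipsed 1.9; OCH3(240°)/iPr(240°) eclipsed 3.2 → 7.2 kcal/mol.
A has the lowest total (7.1 kcal/mol).

A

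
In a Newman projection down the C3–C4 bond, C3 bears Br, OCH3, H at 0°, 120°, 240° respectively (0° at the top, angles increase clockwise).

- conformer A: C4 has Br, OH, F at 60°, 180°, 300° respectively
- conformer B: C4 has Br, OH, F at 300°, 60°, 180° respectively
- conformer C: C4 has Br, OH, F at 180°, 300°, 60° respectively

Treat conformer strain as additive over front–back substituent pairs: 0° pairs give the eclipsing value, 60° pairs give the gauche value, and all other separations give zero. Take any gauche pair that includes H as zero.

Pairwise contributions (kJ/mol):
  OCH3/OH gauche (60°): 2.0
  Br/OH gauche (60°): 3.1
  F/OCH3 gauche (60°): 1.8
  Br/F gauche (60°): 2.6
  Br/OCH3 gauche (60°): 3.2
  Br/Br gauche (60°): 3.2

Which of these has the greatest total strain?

A

A (staggered): Br(0°)/Br(60°) gauche 3.2; Br(0°)/F(300°) gauche 2.6; OCH3(120°)/Br(60°) gauche 3.2; OCH3(120°)/OH(180°) gauche 2.0 → 11.0 kJ/mol.
B (staggered): Br(0°)/Br(300°) gauche 3.2; Br(0°)/OH(60°) gauche 3.1; OCH3(120°)/OH(60°) gauche 2.0; OCH3(120°)/F(180°) gauche 1.8 → 10.1 kJ/mol.
C (staggered): Br(0°)/OH(300°) gauche 3.1; Br(0°)/F(60°) gauche 2.6; OCH3(120°)/Br(180°) gauche 3.2; OCH3(120°)/F(60°) gauche 1.8 → 10.7 kJ/mol.
A has the highest total (11.0 kJ/mol).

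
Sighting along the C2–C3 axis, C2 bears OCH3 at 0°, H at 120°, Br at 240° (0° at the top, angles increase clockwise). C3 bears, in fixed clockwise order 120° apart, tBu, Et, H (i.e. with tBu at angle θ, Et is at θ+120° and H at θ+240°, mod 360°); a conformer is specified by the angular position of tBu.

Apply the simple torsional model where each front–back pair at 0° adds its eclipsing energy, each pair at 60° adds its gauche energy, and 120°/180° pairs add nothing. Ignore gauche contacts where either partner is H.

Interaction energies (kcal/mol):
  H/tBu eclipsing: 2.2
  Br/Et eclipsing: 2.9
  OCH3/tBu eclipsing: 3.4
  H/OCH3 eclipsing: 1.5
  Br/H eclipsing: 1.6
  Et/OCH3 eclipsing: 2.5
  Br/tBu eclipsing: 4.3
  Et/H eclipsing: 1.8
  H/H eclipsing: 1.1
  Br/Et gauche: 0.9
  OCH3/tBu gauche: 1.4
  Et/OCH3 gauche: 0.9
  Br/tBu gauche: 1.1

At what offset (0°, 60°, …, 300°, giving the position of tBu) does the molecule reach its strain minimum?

tBu at 0° (eclipsed): OCH3–tBu eclipsed, H–Et eclipsed, Br–H eclipsed; 3.4 + 1.8 + 1.6 = 6.8 kcal/mol.
tBu at 60° (staggered): OCH3–tBu gauche, Br–Et gauche; 1.4 + 0.9 = 2.3 kcal/mol.
tBu at 120° (eclipsed): OCH3–H eclipsed, H–tBu eclipsed, Br–Et eclipsed; 1.5 + 2.2 + 2.9 = 6.6 kcal/mol.
tBu at 180° (staggered): OCH3–Et gauche, Br–tBu gauche, Br–Et gauche; 0.9 + 1.1 + 0.9 = 2.9 kcal/mol.
tBu at 240° (eclipsed): OCH3–Et eclipsed, H–H eclipsed, Br–tBu eclipsed; 2.5 + 1.1 + 4.3 = 7.9 kcal/mol.
tBu at 300° (staggered): OCH3–tBu gauche, OCH3–Et gauche, Br–tBu gauche; 1.4 + 0.9 + 1.1 = 3.4 kcal/mol.
The minimum (2.3 kcal/mol) occurs with tBu at 60°.

60°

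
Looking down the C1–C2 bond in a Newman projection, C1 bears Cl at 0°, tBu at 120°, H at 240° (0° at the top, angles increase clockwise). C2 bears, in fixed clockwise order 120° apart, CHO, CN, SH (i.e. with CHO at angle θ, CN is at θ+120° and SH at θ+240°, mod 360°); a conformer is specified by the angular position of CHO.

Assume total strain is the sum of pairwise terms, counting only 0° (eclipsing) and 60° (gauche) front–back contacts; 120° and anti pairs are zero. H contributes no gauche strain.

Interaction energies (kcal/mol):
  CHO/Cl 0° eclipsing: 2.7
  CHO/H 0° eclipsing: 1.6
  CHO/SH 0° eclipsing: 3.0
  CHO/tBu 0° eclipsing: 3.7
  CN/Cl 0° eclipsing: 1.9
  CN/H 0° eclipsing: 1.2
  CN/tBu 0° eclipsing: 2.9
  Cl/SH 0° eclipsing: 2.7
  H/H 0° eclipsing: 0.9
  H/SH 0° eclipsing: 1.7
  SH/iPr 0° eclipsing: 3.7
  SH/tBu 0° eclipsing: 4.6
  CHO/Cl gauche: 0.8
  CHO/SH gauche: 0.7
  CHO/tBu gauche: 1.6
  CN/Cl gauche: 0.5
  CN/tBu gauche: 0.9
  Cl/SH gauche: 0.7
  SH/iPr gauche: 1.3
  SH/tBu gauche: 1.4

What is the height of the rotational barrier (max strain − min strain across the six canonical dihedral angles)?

4.5 kcal/mol

CHO at 0° (eclipsed): Cl(0°)/CHO(0°) eclipsed 2.7; tBu(120°)/CN(120°) eclipsed 2.9; H(240°)/SH(240°) eclipsed 1.7 → 7.3 kcal/mol.
CHO at 60° (staggered): Cl(0°)/CHO(60°) gauche 0.8; Cl(0°)/SH(300°) gauche 0.7; tBu(120°)/CHO(60°) gauche 1.6; tBu(120°)/CN(180°) gauche 0.9 → 4.0 kcal/mol.
CHO at 120° (eclipsed): Cl(0°)/SH(0°) eclipsed 2.7; tBu(120°)/CHO(120°) eclipsed 3.7; H(240°)/CN(240°) eclipsed 1.2 → 7.6 kcal/mol.
CHO at 180° (staggered): Cl(0°)/CN(300°) gauche 0.5; Cl(0°)/SH(60°) gauche 0.7; tBu(120°)/CHO(180°) gauche 1.6; tBu(120°)/SH(60°) gauche 1.4 → 4.2 kcal/mol.
CHO at 240° (eclipsed): Cl(0°)/CN(0°) eclipsed 1.9; tBu(120°)/SH(120°) eclipsed 4.6; H(240°)/CHO(240°) eclipsed 1.6 → 8.1 kcal/mol.
CHO at 300° (staggered): Cl(0°)/CHO(300°) gauche 0.8; Cl(0°)/CN(60°) gauche 0.5; tBu(120°)/CN(60°) gauche 0.9; tBu(120°)/SH(180°) gauche 1.4 → 3.6 kcal/mol.
Max at 240° (8.1 kcal/mol), min at 300° (3.6 kcal/mol); barrier = 4.5 kcal/mol.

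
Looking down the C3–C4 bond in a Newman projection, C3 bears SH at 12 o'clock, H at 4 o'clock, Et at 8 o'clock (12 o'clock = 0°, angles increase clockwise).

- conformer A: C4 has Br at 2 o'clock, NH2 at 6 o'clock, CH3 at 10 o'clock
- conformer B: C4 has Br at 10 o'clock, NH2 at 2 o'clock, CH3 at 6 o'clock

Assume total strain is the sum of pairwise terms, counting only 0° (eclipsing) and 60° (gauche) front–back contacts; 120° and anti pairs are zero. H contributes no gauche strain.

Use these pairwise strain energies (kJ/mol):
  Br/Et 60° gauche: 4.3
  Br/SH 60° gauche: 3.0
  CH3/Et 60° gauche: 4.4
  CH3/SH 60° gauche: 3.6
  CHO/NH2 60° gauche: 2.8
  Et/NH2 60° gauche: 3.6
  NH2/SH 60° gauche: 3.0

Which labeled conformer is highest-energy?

B

A is staggered. SH at 0° is gauche with Br at 60° (3.0); SH at 0° is gauche with CH3 at 300° (3.6); Et at 240° is gauche with NH2 at 180° (3.6); Et at 240° is gauche with CH3 at 300° (4.4). Total 14.6 kJ/mol.
B is staggered. SH at 0° is gauche with Br at 300° (3.0); SH at 0° is gauche with NH2 at 60° (3.0); Et at 240° is gauche with Br at 300° (4.3); Et at 240° is gauche with CH3 at 180° (4.4). Total 14.7 kJ/mol.
B has the highest total (14.7 kJ/mol).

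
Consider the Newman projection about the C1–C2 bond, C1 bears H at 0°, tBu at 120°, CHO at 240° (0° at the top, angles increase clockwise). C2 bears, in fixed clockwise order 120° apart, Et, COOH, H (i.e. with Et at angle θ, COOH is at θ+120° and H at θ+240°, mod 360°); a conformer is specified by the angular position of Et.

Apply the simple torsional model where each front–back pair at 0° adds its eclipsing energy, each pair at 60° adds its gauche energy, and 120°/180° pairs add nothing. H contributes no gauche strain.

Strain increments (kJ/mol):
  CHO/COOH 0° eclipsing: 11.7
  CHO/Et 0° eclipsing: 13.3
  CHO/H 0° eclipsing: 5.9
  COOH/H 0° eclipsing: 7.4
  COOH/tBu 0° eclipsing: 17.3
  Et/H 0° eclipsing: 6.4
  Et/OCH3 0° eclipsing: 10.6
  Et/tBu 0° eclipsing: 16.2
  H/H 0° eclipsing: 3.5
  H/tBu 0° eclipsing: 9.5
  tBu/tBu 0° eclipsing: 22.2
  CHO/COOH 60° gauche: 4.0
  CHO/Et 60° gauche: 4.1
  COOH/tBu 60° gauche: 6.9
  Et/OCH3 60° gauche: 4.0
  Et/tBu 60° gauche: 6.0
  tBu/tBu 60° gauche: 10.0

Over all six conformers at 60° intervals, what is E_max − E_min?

Et at 0° (eclipsed): H(0°)/Et(0°) eclipsed 6.4; tBu(120°)/COOH(120°) eclipsed 17.3; CHO(240°)/H(240°) eclipsed 5.9 → 29.6 kJ/mol.
Et at 60° (staggered): tBu(120°)/Et(60°) gauche 6.0; tBu(120°)/COOH(180°) gauche 6.9; CHO(240°)/COOH(180°) gauche 4.0 → 16.9 kJ/mol.
Et at 120° (eclipsed): H(0°)/H(0°) eclipsed 3.5; tBu(120°)/Et(120°) eclipsed 16.2; CHO(240°)/COOH(240°) eclipsed 11.7 → 31.4 kJ/mol.
Et at 180° (staggered): tBu(120°)/Et(180°) gauche 6.0; CHO(240°)/Et(180°) gauche 4.1; CHO(240°)/COOH(300°) gauche 4.0 → 14.1 kJ/mol.
Et at 240° (eclipsed): H(0°)/COOH(0°) eclipsed 7.4; tBu(120°)/H(120°) eclipsed 9.5; CHO(240°)/Et(240°) eclipsed 13.3 → 30.2 kJ/mol.
Et at 300° (staggered): tBu(120°)/COOH(60°) gauche 6.9; CHO(240°)/Et(300°) gauche 4.1 → 11.0 kJ/mol.
Max at 120° (31.4 kJ/mol), min at 300° (11.0 kJ/mol); barrier = 20.4 kJ/mol.

20.4 kJ/mol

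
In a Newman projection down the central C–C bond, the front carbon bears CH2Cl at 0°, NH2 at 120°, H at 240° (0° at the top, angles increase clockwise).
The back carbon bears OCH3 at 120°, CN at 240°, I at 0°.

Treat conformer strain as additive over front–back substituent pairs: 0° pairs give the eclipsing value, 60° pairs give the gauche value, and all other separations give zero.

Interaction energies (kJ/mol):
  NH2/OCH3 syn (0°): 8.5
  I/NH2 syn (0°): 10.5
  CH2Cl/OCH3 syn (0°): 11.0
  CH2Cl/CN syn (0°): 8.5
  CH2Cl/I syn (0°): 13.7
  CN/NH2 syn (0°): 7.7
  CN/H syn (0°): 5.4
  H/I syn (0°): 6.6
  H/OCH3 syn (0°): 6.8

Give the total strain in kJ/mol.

27.6 kJ/mol

This conformer (eclipsed): CH2Cl(0°)/I(0°) eclipsed 13.7; NH2(120°)/OCH3(120°) eclipsed 8.5; H(240°)/CN(240°) eclipsed 5.4 → 27.6 kJ/mol.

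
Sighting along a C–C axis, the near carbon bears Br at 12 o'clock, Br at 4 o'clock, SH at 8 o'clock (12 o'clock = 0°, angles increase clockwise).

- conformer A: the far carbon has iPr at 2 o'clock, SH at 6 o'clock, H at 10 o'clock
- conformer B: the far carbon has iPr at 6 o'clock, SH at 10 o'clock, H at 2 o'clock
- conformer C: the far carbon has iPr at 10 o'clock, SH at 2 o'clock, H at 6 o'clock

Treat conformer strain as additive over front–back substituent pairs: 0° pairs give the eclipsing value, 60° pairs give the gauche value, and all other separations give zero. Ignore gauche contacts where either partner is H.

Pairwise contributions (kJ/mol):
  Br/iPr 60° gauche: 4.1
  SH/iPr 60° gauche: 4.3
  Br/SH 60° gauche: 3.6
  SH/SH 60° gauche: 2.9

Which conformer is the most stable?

A (staggered): Br(0°)/iPr(60°) gauche 4.1; Br(120°)/iPr(60°) gauche 4.1; Br(120°)/SH(180°) gauche 3.6; SH(240°)/SH(180°) gauche 2.9 → 14.7 kJ/mol.
B (staggered): Br(0°)/SH(300°) gauche 3.6; Br(120°)/iPr(180°) gauche 4.1; SH(240°)/iPr(180°) gauche 4.3; SH(240°)/SH(300°) gauche 2.9 → 14.9 kJ/mol.
C (staggered): Br(0°)/iPr(300°) gauche 4.1; Br(0°)/SH(60°) gauche 3.6; Br(120°)/SH(60°) gauche 3.6; SH(240°)/iPr(300°) gauche 4.3 → 15.6 kJ/mol.
A has the lowest total (14.7 kJ/mol).

A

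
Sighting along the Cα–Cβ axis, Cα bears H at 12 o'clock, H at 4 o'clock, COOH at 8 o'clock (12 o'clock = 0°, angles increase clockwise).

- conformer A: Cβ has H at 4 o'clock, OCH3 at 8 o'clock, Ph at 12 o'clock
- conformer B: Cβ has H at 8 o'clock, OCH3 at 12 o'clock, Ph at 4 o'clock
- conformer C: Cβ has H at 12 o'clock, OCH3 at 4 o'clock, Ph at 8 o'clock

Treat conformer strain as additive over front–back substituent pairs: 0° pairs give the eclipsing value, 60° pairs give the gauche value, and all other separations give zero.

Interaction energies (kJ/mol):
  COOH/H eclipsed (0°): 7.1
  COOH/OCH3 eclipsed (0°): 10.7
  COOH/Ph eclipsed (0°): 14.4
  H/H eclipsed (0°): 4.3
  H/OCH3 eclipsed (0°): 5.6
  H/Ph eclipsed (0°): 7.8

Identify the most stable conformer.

B

A (eclipsed): H–Ph eclipsed, H–H eclipsed, COOH–OCH3 eclipsed; 7.8 + 4.3 + 10.7 = 22.8 kJ/mol.
B (eclipsed): H–OCH3 eclipsed, H–Ph eclipsed, COOH–H eclipsed; 5.6 + 7.8 + 7.1 = 20.5 kJ/mol.
C (eclipsed): H–H eclipsed, H–OCH3 eclipsed, COOH–Ph eclipsed; 4.3 + 5.6 + 14.4 = 24.3 kJ/mol.
B has the lowest total (20.5 kJ/mol).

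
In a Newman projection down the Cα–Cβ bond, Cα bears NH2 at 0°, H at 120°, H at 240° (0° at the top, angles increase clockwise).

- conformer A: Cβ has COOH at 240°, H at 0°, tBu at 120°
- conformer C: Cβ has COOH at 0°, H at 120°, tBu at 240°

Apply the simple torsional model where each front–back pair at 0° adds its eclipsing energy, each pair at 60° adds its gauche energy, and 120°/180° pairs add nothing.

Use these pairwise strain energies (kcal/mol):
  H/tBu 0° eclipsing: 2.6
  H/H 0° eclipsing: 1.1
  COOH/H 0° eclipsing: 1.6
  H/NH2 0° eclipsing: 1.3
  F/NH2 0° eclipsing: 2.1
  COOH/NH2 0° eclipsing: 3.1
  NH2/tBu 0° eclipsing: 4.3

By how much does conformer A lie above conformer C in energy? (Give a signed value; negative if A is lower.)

-1.3 kcal/mol

A (eclipsed): NH2(0°)/H(0°) eclipsed 1.3; H(120°)/tBu(120°) eclipsed 2.6; H(240°)/COOH(240°) eclipsed 1.6 → 5.5 kcal/mol.
C (eclipsed): NH2(0°)/COOH(0°) eclipsed 3.1; H(120°)/H(120°) eclipsed 1.1; H(240°)/tBu(240°) eclipsed 2.6 → 6.8 kcal/mol.
E(A) − E(C) = 5.5 − 6.8 = -1.3 kcal/mol.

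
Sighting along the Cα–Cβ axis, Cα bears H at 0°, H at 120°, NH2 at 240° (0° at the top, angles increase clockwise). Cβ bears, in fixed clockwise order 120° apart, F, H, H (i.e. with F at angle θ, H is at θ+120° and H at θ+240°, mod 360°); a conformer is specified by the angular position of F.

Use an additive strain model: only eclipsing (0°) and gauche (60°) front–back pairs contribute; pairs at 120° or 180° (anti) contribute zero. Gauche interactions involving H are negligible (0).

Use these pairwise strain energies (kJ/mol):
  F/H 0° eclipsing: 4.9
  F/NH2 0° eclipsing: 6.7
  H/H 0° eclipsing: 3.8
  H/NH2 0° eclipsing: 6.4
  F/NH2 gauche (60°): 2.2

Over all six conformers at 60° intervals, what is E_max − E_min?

15.1 kJ/mol

F at 0° (eclipsed): H(0°)/F(0°) eclipsed 4.9; H(120°)/H(120°) eclipsed 3.8; NH2(240°)/H(240°) eclipsed 6.4 → 15.1 kJ/mol.
F at 60° (staggered): no non-H gauche contacts → 0.0 kJ/mol.
F at 120° (eclipsed): H(0°)/H(0°) eclipsed 3.8; H(120°)/F(120°) eclipsed 4.9; NH2(240°)/H(240°) eclipsed 6.4 → 15.1 kJ/mol.
F at 180° (staggered): NH2(240°)/F(180°) gauche 2.2 → 2.2 kJ/mol.
F at 240° (eclipsed): H(0°)/H(0°) eclipsed 3.8; H(120°)/H(120°) eclipsed 3.8; NH2(240°)/F(240°) eclipsed 6.7 → 14.3 kJ/mol.
F at 300° (staggered): NH2(240°)/F(300°) gauche 2.2 → 2.2 kJ/mol.
Max at 0° (15.1 kJ/mol), min at 60° (0.0 kJ/mol); barrier = 15.1 kJ/mol.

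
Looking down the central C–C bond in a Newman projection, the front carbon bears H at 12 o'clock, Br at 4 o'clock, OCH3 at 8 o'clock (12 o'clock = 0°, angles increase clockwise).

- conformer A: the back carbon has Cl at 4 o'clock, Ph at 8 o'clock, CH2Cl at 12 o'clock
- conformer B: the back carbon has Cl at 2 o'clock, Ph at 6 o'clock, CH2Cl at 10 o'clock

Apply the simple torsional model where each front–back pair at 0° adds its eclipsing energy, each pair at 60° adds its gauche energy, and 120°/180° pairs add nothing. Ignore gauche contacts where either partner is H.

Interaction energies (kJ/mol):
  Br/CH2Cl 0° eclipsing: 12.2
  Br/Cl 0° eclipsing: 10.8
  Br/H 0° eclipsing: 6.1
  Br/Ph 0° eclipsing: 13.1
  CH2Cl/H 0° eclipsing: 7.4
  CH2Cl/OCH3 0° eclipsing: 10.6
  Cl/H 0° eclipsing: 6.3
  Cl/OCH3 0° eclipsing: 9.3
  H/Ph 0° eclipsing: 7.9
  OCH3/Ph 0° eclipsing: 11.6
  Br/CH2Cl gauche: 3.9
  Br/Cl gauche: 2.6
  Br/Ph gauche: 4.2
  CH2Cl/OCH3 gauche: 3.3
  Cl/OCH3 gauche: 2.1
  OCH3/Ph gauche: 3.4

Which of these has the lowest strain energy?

B

A (eclipsed): H–CH2Cl eclipsed, Br–Cl eclipsed, OCH3–Ph eclipsed; 7.4 + 10.8 + 11.6 = 29.8 kJ/mol.
B (staggered): Br–Cl gauche, Br–Ph gauche, OCH3–Ph gauche, OCH3–CH2Cl gauche; 2.6 + 4.2 + 3.4 + 3.3 = 13.5 kJ/mol.
B has the lowest total (13.5 kJ/mol).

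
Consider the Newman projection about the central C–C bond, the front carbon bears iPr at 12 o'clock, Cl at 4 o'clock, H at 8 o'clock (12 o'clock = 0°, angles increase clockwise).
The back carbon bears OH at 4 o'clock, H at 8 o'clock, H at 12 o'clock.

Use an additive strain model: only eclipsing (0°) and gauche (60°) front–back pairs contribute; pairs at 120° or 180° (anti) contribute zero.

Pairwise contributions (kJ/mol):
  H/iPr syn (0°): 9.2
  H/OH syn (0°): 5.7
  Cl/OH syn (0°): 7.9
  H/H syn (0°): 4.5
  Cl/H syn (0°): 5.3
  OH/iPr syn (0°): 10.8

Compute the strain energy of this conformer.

21.6 kJ/mol

This conformer (eclipsed): iPr–H eclipsed, Cl–OH eclipsed, H–H eclipsed; 9.2 + 7.9 + 4.5 = 21.6 kJ/mol.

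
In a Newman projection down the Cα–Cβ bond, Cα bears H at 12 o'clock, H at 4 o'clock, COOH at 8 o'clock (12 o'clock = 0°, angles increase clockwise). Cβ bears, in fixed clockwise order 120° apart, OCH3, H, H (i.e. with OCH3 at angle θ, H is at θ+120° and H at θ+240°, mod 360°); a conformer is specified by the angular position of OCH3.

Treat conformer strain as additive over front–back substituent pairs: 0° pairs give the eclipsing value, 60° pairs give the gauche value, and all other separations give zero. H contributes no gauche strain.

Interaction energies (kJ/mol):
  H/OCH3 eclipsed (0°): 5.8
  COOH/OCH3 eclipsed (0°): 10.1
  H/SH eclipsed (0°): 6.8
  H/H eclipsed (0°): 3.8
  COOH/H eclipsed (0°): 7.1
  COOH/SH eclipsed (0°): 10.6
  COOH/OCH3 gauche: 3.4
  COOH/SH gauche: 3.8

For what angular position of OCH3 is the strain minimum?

60°

OCH3 at 0° is eclipsed. H at 0° is eclipsed with OCH3 at 0° (5.8); H at 120° is eclipsed with H at 120° (3.8); COOH at 240° is eclipsed with H at 240° (7.1). Total 16.7 kJ/mol.
OCH3 at 60° (staggered): no non-H gauche contacts → 0.0 kJ/mol.
OCH3 at 120° is eclipsed. H at 0° is eclipsed with H at 0° (3.8); H at 120° is eclipsed with OCH3 at 120° (5.8); COOH at 240° is eclipsed with H at 240° (7.1). Total 16.7 kJ/mol.
OCH3 at 180° is staggered. COOH at 240° is gauche with OCH3 at 180° (3.4). Total 3.4 kJ/mol.
OCH3 at 240° is eclipsed. H at 0° is eclipsed with H at 0° (3.8); H at 120° is eclipsed with H at 120° (3.8); COOH at 240° is eclipsed with OCH3 at 240° (10.1). Total 17.7 kJ/mol.
OCH3 at 300° is staggered. COOH at 240° is gauche with OCH3 at 300° (3.4). Total 3.4 kJ/mol.
The minimum (0.0 kJ/mol) occurs with OCH3 at 60°.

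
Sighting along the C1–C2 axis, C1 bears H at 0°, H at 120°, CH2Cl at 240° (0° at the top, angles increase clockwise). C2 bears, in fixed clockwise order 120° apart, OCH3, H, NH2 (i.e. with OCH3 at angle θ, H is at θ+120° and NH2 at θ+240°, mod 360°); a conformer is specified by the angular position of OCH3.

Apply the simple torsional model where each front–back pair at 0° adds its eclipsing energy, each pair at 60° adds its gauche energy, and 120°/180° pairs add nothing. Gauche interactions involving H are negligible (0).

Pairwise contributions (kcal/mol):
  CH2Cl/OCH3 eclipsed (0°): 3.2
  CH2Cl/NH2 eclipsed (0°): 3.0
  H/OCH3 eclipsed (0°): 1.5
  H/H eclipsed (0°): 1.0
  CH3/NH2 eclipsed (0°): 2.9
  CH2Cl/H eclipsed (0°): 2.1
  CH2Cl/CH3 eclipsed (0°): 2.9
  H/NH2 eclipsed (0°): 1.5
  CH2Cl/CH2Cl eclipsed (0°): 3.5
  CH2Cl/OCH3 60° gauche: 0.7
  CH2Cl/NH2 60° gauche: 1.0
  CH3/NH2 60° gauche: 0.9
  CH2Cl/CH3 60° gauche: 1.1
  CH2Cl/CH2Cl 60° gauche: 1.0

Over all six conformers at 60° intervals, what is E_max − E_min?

5.0 kcal/mol

OCH3 at 0° (eclipsed): H–OCH3 eclipsed, H–H eclipsed, CH2Cl–NH2 eclipsed; 1.5 + 1.0 + 3.0 = 5.5 kcal/mol.
OCH3 at 60° (staggered): CH2Cl–NH2 gauche; 1.0 = 1.0 kcal/mol.
OCH3 at 120° (eclipsed): H–NH2 eclipsed, H–OCH3 eclipsed, CH2Cl–H eclipsed; 1.5 + 1.5 + 2.1 = 5.1 kcal/mol.
OCH3 at 180° (staggered): CH2Cl–OCH3 gauche; 0.7 = 0.7 kcal/mol.
OCH3 at 240° (eclipsed): H–H eclipsed, H–NH2 eclipsed, CH2Cl–OCH3 eclipsed; 1.0 + 1.5 + 3.2 = 5.7 kcal/mol.
OCH3 at 300° (staggered): CH2Cl–OCH3 gauche, CH2Cl–NH2 gauche; 0.7 + 1.0 = 1.7 kcal/mol.
Max at 240° (5.7 kcal/mol), min at 180° (0.7 kcal/mol); barrier = 5.0 kcal/mol.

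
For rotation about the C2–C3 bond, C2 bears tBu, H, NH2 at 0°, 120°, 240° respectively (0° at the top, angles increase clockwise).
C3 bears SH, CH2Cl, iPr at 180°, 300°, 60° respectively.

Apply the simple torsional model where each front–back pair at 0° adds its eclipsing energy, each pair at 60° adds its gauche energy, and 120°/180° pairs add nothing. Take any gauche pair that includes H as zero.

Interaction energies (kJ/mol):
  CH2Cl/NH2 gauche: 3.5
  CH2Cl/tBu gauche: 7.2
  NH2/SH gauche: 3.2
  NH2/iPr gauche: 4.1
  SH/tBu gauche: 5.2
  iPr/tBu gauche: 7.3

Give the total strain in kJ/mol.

21.2 kJ/mol

This conformer (staggered): tBu–CH2Cl gauche, tBu–iPr gauche, NH2–SH gauche, NH2–CH2Cl gauche; 7.2 + 7.3 + 3.2 + 3.5 = 21.2 kJ/mol.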